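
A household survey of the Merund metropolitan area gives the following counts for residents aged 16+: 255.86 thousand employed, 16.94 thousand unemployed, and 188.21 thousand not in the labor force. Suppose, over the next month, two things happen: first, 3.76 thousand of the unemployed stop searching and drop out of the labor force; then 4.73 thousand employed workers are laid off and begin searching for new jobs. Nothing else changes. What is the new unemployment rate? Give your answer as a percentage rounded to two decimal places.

New unemployment rate ≈ 6.66%.

Initially, labor force = 255.86 + 16.94 = 272.80 thousand, so u = 16.94/272.80 = 6.21%.
After the first change, unemployed and labor force both fall by 3.76 → E = 255.86, U = 13.18, labor force = 269.04 thousand.
After the second change, employed falls and unemployed rises by 4.73; labor force unchanged → E = 251.13, U = 17.91, labor force = 269.04 thousand.
New unemployment rate = 17.91 / 269.04 = 6.66%.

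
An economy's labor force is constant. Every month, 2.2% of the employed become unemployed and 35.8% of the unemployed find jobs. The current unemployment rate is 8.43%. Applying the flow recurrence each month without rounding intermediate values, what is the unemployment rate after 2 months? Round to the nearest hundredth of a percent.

With a fixed labor force, u_{t+1} = u_t + s·(1−u_t) − f·u_t = u_t·(1−s−f) + s.
Here 1−s−f = 0.620 and s = 0.022.
u_1 = 0.084300 × 0.620 + 0.022 = 0.074266.
u_2 = 0.074266 × 0.620 + 0.022 = 0.068045.

Unemployment rate after two months ≈ 6.80%.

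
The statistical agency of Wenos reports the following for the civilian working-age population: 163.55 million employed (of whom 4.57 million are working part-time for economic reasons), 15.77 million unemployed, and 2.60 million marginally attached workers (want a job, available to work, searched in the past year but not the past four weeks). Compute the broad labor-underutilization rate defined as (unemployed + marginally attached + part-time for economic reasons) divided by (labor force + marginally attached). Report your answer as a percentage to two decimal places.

Broad underutilization rate ≈ 12.61%.

Labor force = 163.55 + 15.77 = 179.32 million.
Numerator = 15.77 + 2.60 + 4.57 = 22.94 million.
Denominator = 179.32 + 2.60 = 181.92 million.
Broad rate = 22.94 / 181.92 = 12.61%.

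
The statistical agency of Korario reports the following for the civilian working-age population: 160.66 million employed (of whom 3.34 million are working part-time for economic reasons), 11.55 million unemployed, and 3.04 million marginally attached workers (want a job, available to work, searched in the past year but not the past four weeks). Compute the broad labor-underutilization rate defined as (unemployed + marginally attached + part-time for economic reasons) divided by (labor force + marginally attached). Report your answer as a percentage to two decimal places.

Broad underutilization rate ≈ 10.23%.

Labor force = 160.66 + 11.55 = 172.21 million.
Numerator = 11.55 + 3.04 + 3.34 = 17.93 million.
Denominator = 172.21 + 3.04 = 175.25 million.
Broad rate = 17.93 / 175.25 = 10.23%.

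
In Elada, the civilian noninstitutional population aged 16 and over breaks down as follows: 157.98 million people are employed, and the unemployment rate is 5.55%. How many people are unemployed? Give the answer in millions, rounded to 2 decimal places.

Let U be the number unemployed. The labor force is E + U, and U/(E+U) = 0.0555.
So U = 0.0555 × 157.98 / (1 − 0.0555) = 8.7679 / 0.9445 ≈ 9.28 million.

About 9.28 million are unemployed.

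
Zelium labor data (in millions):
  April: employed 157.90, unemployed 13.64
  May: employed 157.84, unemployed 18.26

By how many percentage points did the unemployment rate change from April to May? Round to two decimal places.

April: labor force = 157.90 + 13.64 = 171.54; u = 13.64/171.54 = 7.95%.
May: labor force = 157.84 + 18.26 = 176.10; u = 18.26/176.10 = 10.37%.
Change = 10.37% − 7.95% = +2.42 pp.

The unemployment rate changed by +2.42 percentage points.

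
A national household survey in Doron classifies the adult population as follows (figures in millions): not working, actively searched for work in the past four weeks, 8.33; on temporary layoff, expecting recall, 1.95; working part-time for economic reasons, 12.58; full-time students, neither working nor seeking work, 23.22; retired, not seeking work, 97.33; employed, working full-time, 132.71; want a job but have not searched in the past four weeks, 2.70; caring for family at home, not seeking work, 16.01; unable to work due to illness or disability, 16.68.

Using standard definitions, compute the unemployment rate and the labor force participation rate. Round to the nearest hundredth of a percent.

Unemployment rate ≈ 6.61%; labor force participation rate ≈ 49.94%.

Employed = 12.58 + 132.71 = 145.29 million (anyone who worked, including part-time for economic reasons, counts as employed).
Unemployed = 8.33 + 1.95 = 10.28 million (jobless and actively searching, or on temporary layoff).
Labor force = 145.29 + 10.28 = 155.57 million.
Not in labor force = 23.22 + 97.33 + 2.70 + 16.01 + 16.68 = 155.94 million (those not working and not actively searching are outside the labor force — including those who want a job but have given up searching).
Civilian working-age population = 155.57 + 155.94 = 311.51 million.
Unemployment rate = 10.28 / 155.57 = 6.61%.
Labor force participation rate = 155.57 / 311.51 = 49.94%.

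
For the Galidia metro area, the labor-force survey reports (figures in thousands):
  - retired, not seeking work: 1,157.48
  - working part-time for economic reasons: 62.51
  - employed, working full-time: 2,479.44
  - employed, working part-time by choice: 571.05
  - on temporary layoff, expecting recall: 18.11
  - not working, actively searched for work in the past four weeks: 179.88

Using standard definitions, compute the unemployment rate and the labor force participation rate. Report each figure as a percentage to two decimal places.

Unemployment rate ≈ 5.98%; labor force participation rate ≈ 74.10%.

Employed = 62.51 + 2,479.44 + 571.05 = 3,113.00 thousand (anyone who worked, including part-time for economic reasons, counts as employed).
Unemployed = 18.11 + 179.88 = 197.99 thousand (jobless and actively searching, or on temporary layoff).
Labor force = 3,113.00 + 197.99 = 3,310.99 thousand.
Not in labor force = 1,157.48 thousand (those not working and not actively searching are outside the labor force).
Civilian working-age population = 3,310.99 + 1,157.48 = 4,468.47 thousand.
Unemployment rate = 197.99 / 3,310.99 = 5.98%.
Labor force participation rate = 3,310.99 / 4,468.47 = 74.10%.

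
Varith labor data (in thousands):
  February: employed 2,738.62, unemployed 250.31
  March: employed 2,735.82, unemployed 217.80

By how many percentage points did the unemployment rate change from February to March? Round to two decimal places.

The unemployment rate changed by −1.00 percentage points.

February: labor force = 2,738.62 + 250.31 = 2,988.93; u = 250.31/2,988.93 = 8.37%.
March: labor force = 2,735.82 + 217.80 = 2,953.62; u = 217.80/2,953.62 = 7.37%.
Change = 7.37% − 8.37% = −1.00 pp.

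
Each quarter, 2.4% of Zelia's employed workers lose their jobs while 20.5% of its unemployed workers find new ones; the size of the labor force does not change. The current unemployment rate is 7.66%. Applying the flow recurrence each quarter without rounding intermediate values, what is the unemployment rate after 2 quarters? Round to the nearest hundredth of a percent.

With a fixed labor force, u_{t+1} = u_t + s·(1−u_t) − f·u_t = u_t·(1−s−f) + s.
Here 1−s−f = 0.771 and s = 0.024.
u_1 = 0.076600 × 0.771 + 0.024 = 0.083059.
u_2 = 0.083059 × 0.771 + 0.024 = 0.088038.

Unemployment rate after two quarters ≈ 8.80%.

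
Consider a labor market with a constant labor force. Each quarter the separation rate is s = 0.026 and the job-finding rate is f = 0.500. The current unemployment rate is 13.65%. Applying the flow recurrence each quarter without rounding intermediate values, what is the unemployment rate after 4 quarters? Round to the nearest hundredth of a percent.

With a fixed labor force, u_{t+1} = u_t + s·(1−u_t) − f·u_t = u_t·(1−s−f) + s.
Here 1−s−f = 0.474 and s = 0.026.
u_1 = 0.136500 × 0.474 + 0.026 = 0.090701.
u_2 = 0.090701 × 0.474 + 0.026 = 0.068992.
u_3 = 0.068992 × 0.474 + 0.026 = 0.058702.
u_4 = 0.058702 × 0.474 + 0.026 = 0.053825.

Unemployment rate after four quarters ≈ 5.38%.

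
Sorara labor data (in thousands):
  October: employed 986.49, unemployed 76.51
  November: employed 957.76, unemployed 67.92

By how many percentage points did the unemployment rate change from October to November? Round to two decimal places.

October: labor force = 986.49 + 76.51 = 1,063.00; u = 76.51/1,063.00 = 7.20%.
November: labor force = 957.76 + 67.92 = 1,025.68; u = 67.92/1,025.68 = 6.62%.
Change = 6.62% − 7.20% = −0.58 pp.

The unemployment rate changed by −0.58 percentage points.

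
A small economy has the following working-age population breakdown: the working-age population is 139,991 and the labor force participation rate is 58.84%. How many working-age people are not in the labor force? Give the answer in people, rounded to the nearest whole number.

About 57,620 are not in the labor force.

Share not in the labor force = 1 − 0.5884 = 0.4116.
Not in labor force = 0.4116 × 139,991 ≈ 57,620.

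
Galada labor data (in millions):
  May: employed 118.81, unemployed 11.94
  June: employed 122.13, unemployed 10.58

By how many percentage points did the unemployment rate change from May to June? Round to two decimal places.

May: labor force = 118.81 + 11.94 = 130.75; u = 11.94/130.75 = 9.13%.
June: labor force = 122.13 + 10.58 = 132.71; u = 10.58/132.71 = 7.97%.
Change = 7.97% − 9.13% = −1.16 pp.

The unemployment rate changed by −1.16 percentage points.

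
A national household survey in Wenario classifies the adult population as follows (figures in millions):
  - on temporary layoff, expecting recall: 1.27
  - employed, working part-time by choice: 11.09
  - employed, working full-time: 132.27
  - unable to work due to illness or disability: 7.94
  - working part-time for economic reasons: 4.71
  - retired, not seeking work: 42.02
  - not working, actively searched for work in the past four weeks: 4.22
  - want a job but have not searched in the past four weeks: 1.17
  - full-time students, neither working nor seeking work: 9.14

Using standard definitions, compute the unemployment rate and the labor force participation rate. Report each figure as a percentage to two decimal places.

Unemployment rate ≈ 3.58%; labor force participation rate ≈ 71.81%.

Employed = 11.09 + 132.27 + 4.71 = 148.07 million (anyone who worked, including part-time for economic reasons, counts as employed).
Unemployed = 1.27 + 4.22 = 5.49 million (jobless and actively searching, or on temporary layoff).
Labor force = 148.07 + 5.49 = 153.56 million.
Not in labor force = 7.94 + 42.02 + 1.17 + 9.14 = 60.27 million (those not working and not actively searching are outside the labor force — including those who want a job but have given up searching).
Civilian working-age population = 153.56 + 60.27 = 213.83 million.
Unemployment rate = 5.49 / 153.56 = 3.58%.
Labor force participation rate = 153.56 / 213.83 = 71.81%.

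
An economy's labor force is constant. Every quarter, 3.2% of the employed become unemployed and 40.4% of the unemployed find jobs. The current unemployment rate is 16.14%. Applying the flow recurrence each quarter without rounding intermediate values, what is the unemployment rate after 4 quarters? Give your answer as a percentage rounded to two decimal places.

With a fixed labor force, u_{t+1} = u_t + s·(1−u_t) − f·u_t = u_t·(1−s−f) + s.
Here 1−s−f = 0.564 and s = 0.032.
u_1 = 0.161400 × 0.564 + 0.032 = 0.123030.
u_2 = 0.123030 × 0.564 + 0.032 = 0.101389.
u_3 = 0.101389 × 0.564 + 0.032 = 0.089183.
u_4 = 0.089183 × 0.564 + 0.032 = 0.082299.

Unemployment rate after four quarters ≈ 8.23%.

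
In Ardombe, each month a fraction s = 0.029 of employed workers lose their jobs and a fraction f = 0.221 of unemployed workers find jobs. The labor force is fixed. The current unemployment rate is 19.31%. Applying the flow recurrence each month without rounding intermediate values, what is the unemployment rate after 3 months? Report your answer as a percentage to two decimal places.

Unemployment rate after three months ≈ 14.85%.

With a fixed labor force, u_{t+1} = u_t + s·(1−u_t) − f·u_t = u_t·(1−s−f) + s.
Here 1−s−f = 0.750 and s = 0.029.
u_1 = 0.193100 × 0.750 + 0.029 = 0.173825.
u_2 = 0.173825 × 0.750 + 0.029 = 0.159369.
u_3 = 0.159369 × 0.750 + 0.029 = 0.148527.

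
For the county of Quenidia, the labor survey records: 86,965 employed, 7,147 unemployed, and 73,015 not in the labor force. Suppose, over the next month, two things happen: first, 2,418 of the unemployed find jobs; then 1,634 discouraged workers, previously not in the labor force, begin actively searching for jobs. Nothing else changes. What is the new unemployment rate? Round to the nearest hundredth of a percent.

Initially, labor force = 86,965 + 7,147 = 94,112, so u = 7,147/94,112 = 7.59%.
After the first change, unemployed falls and employed rises by 2,418; labor force unchanged → E = 89,383, U = 4,729, labor force = 94,112.
After the second change, unemployed and labor force both rise by 1,634 → E = 89,383, U = 6,363, labor force = 95,746.
New unemployment rate = 6,363 / 95,746 = 6.65%.

New unemployment rate ≈ 6.65%.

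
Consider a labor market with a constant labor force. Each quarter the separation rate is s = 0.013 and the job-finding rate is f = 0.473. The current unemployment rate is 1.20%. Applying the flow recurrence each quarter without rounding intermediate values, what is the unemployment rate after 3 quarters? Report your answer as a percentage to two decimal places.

With a fixed labor force, u_{t+1} = u_t + s·(1−u_t) − f·u_t = u_t·(1−s−f) + s.
Here 1−s−f = 0.514 and s = 0.013.
u_1 = 0.012000 × 0.514 + 0.013 = 0.019168.
u_2 = 0.019168 × 0.514 + 0.013 = 0.022852.
u_3 = 0.022852 × 0.514 + 0.013 = 0.024746.

Unemployment rate after three quarters ≈ 2.47%.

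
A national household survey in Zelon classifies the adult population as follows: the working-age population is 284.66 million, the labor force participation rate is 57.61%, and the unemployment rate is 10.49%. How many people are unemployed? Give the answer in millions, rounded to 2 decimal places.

Labor force = 0.5761 × 284.66 = 163.99 million.
Unemployed = 0.1049 × 163.99 ≈ 17.20 million.

About 17.20 million are unemployed.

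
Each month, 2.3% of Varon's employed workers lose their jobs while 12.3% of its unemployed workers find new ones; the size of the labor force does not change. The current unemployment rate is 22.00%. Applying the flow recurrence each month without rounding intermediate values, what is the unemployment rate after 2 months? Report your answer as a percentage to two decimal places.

Unemployment rate after two months ≈ 20.31%.

With a fixed labor force, u_{t+1} = u_t + s·(1−u_t) − f·u_t = u_t·(1−s−f) + s.
Here 1−s−f = 0.854 and s = 0.023.
u_1 = 0.220000 × 0.854 + 0.023 = 0.210880.
u_2 = 0.210880 × 0.854 + 0.023 = 0.203092.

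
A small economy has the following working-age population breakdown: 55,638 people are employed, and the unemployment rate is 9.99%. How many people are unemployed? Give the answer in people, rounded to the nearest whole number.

Let U be the number unemployed. The labor force is E + U, and U/(E+U) = 0.0999.
So U = 0.0999 × 55,638 / (1 − 0.0999) = 5558.24 / 0.9001 ≈ 6,175.

About 6,175 are unemployed.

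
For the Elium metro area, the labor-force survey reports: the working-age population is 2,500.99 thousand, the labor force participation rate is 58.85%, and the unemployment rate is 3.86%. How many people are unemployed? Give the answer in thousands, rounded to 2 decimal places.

About 56.81 thousand are unemployed.

Labor force = 0.5885 × 2,500.99 = 1,471.83 thousand.
Unemployed = 0.0386 × 1,471.83 ≈ 56.81 thousand.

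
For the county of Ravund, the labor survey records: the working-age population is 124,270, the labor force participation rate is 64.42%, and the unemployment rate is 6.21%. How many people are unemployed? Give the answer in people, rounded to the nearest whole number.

Labor force = 0.6442 × 124,270 = 80,055.
Unemployed = 0.0621 × 80,055 ≈ 4,971.

About 4,971 are unemployed.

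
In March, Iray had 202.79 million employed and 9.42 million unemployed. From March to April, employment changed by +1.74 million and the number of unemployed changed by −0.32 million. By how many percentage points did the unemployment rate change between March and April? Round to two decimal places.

The unemployment rate changed by −0.18 percentage points.

March: labor force = 202.79 + 9.42 = 212.21; u = 9.42/212.21 = 4.44%.
April: labor force = 204.53 + 9.10 = 213.63; u = 9.10/213.63 = 4.26%.
Change = 4.26% − 4.44% = −0.18 pp.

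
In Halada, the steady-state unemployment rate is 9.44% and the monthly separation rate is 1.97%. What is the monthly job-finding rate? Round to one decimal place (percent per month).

From u* = s/(s+f): f = s·(1−u)/u.
f = 1.97 × (1 − 0.0944) / 0.0944 = 1.7840 / 0.0944 ≈ 18.9% per month.

Job-finding rate ≈ 18.9% per month.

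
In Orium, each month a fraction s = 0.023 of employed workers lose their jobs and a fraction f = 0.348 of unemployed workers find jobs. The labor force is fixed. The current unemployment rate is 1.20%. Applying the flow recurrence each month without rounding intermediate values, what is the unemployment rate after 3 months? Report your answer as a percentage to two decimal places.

With a fixed labor force, u_{t+1} = u_t + s·(1−u_t) − f·u_t = u_t·(1−s−f) + s.
Here 1−s−f = 0.629 and s = 0.023.
u_1 = 0.012000 × 0.629 + 0.023 = 0.030548.
u_2 = 0.030548 × 0.629 + 0.023 = 0.042215.
u_3 = 0.042215 × 0.629 + 0.023 = 0.049553.

Unemployment rate after three months ≈ 4.96%.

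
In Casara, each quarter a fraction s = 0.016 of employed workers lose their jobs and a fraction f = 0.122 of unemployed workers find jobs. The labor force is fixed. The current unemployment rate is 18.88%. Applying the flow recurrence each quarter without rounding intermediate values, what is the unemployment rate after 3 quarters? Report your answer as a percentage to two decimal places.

Unemployment rate after three quarters ≈ 16.26%.

With a fixed labor force, u_{t+1} = u_t + s·(1−u_t) − f·u_t = u_t·(1−s−f) + s.
Here 1−s−f = 0.862 and s = 0.016.
u_1 = 0.188800 × 0.862 + 0.016 = 0.178746.
u_2 = 0.178746 × 0.862 + 0.016 = 0.170079.
u_3 = 0.170079 × 0.862 + 0.016 = 0.162608.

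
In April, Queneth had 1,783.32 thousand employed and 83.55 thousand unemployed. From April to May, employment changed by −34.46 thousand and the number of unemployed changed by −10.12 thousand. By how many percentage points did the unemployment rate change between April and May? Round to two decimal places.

The unemployment rate changed by −0.45 percentage points.

April: labor force = 1,783.32 + 83.55 = 1,866.87; u = 83.55/1,866.87 = 4.48%.
May: labor force = 1,748.86 + 73.43 = 1,822.29; u = 73.43/1,822.29 = 4.03%.
Change = 4.03% − 4.48% = −0.45 pp.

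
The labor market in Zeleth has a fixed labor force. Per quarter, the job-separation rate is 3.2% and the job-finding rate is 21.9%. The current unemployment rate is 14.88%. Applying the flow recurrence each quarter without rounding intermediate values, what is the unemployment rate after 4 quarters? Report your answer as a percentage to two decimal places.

Unemployment rate after four quarters ≈ 13.42%.

With a fixed labor force, u_{t+1} = u_t + s·(1−u_t) − f·u_t = u_t·(1−s−f) + s.
Here 1−s−f = 0.749 and s = 0.032.
u_1 = 0.148800 × 0.749 + 0.032 = 0.143451.
u_2 = 0.143451 × 0.749 + 0.032 = 0.139445.
u_3 = 0.139445 × 0.749 + 0.032 = 0.136444.
u_4 = 0.136444 × 0.749 + 0.032 = 0.134197.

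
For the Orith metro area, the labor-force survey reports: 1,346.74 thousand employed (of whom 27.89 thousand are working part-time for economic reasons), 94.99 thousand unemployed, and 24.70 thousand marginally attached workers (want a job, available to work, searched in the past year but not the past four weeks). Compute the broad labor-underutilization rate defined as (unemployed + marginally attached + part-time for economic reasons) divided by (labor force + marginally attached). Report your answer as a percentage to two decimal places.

Broad underutilization rate ≈ 10.06%.

Labor force = 1,346.74 + 94.99 = 1,441.73 thousand.
Numerator = 94.99 + 24.70 + 27.89 = 147.58 thousand.
Denominator = 1,441.73 + 24.70 = 1,466.43 thousand.
Broad rate = 147.58 / 1,466.43 = 10.06%.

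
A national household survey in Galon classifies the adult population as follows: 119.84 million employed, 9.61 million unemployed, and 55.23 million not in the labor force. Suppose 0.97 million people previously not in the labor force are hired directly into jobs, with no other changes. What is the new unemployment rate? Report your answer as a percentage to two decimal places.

Initially, labor force = 119.84 + 9.61 = 129.45 million, so u = 9.61/129.45 = 7.42%.
After the change, employed and labor force both rise by 0.97; unemployed unchanged → E = 120.81, U = 9.61, labor force = 130.42 million.
New unemployment rate = 9.61 / 130.42 = 7.37%.

New unemployment rate ≈ 7.37%.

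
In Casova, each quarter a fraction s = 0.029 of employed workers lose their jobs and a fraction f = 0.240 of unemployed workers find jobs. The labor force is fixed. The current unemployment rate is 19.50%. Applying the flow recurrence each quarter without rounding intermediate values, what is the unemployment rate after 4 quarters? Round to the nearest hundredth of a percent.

With a fixed labor force, u_{t+1} = u_t + s·(1−u_t) − f·u_t = u_t·(1−s−f) + s.
Here 1−s−f = 0.731 and s = 0.029.
u_1 = 0.195000 × 0.731 + 0.029 = 0.171545.
u_2 = 0.171545 × 0.731 + 0.029 = 0.154399.
u_3 = 0.154399 × 0.731 + 0.029 = 0.141866.
u_4 = 0.141866 × 0.731 + 0.029 = 0.132704.

Unemployment rate after four quarters ≈ 13.27%.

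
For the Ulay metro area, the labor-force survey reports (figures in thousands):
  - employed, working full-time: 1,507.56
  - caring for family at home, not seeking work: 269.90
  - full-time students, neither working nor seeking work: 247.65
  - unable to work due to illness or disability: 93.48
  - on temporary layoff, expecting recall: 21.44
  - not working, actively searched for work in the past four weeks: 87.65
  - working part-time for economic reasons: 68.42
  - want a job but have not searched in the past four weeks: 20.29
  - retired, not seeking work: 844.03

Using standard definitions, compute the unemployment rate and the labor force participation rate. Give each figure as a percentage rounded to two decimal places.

Unemployment rate ≈ 6.47%; labor force participation rate ≈ 53.32%.

Employed = 1,507.56 + 68.42 = 1,575.98 thousand (anyone who worked, including part-time for economic reasons, counts as employed).
Unemployed = 21.44 + 87.65 = 109.09 thousand (jobless and actively searching, or on temporary layoff).
Labor force = 1,575.98 + 109.09 = 1,685.07 thousand.
Not in labor force = 269.90 + 247.65 + 93.48 + 20.29 + 844.03 = 1,475.35 thousand (those not working and not actively searching are outside the labor force — including those who want a job but have given up searching).
Civilian working-age population = 1,685.07 + 1,475.35 = 3,160.42 thousand.
Unemployment rate = 109.09 / 1,685.07 = 6.47%.
Labor force participation rate = 1,685.07 / 3,160.42 = 53.32%.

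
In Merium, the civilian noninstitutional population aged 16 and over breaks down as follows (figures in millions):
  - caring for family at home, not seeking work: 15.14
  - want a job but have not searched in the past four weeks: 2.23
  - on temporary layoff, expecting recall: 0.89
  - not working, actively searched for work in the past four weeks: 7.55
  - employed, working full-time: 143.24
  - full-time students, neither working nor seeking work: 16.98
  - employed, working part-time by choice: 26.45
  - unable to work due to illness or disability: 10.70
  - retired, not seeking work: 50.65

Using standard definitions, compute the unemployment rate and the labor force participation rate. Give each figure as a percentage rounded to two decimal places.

Unemployment rate ≈ 4.74%; labor force participation rate ≈ 65.05%.

Employed = 143.24 + 26.45 = 169.69 million.
Unemployed = 0.89 + 7.55 = 8.44 million (jobless and actively searching, or on temporary layoff).
Labor force = 169.69 + 8.44 = 178.13 million.
Not in labor force = 15.14 + 2.23 + 16.98 + 10.70 + 50.65 = 95.70 million (those not working and not actively searching are outside the labor force — including those who want a job but have given up searching).
Civilian working-age population = 178.13 + 95.70 = 273.83 million.
Unemployment rate = 8.44 / 178.13 = 4.74%.
Labor force participation rate = 178.13 / 273.83 = 65.05%.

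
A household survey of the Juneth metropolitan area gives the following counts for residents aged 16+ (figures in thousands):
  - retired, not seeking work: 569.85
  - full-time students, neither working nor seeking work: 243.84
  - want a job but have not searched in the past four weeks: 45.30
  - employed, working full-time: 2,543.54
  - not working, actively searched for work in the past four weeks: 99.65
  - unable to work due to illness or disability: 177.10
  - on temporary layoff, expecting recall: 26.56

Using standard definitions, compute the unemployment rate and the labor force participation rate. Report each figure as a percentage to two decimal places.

Employed = 2,543.54 thousand.
Unemployed = 99.65 + 26.56 = 126.21 thousand (jobless and actively searching, or on temporary layoff).
Labor force = 2,543.54 + 126.21 = 2,669.75 thousand.
Not in labor force = 569.85 + 243.84 + 45.30 + 177.10 = 1,036.09 thousand (those not working and not actively searching are outside the labor force — including those who want a job but have given up searching).
Civilian working-age population = 2,669.75 + 1,036.09 = 3,705.84 thousand.
Unemployment rate = 126.21 / 2,669.75 = 4.73%.
Labor force participation rate = 2,669.75 / 3,705.84 = 72.04%.

Unemployment rate ≈ 4.73%; labor force participation rate ≈ 72.04%.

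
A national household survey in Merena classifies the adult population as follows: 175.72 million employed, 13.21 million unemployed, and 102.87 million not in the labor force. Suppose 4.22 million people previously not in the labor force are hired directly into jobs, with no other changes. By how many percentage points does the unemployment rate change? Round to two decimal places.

Initially, labor force = 175.72 + 13.21 = 188.93 million, so u = 13.21/188.93 = 6.99%.
After the change, employed and labor force both rise by 4.22; unemployed unchanged → E = 179.94, U = 13.21, labor force = 193.15 million.
New unemployment rate = 13.21 / 193.15 = 6.84%.
Change = 6.84% − 6.99% = −0.15 percentage points.

The unemployment rate changes by −0.15 percentage points.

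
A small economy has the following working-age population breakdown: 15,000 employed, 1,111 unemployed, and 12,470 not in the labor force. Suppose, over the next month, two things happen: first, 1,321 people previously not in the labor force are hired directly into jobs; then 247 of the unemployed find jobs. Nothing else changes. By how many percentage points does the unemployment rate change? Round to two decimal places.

Initially, labor force = 15,000 + 1,111 = 16,111, so u = 1,111/16,111 = 6.90%.
After the first change, employed and labor force both rise by 1,321; unemployed unchanged → E = 16,321, U = 1,111, labor force = 17,432.
After the second change, unemployed falls and employed rises by 247; labor force unchanged → E = 16,568, U = 864, labor force = 17,432.
New unemployment rate = 864 / 17,432 = 4.96%.
Change = 4.96% − 6.90% = −1.94 percentage points.

The unemployment rate changes by −1.94 percentage points.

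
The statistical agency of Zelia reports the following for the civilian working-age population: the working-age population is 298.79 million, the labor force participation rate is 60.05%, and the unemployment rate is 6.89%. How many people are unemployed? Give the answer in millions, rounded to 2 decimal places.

Labor force = 0.6005 × 298.79 = 179.42 million.
Unemployed = 0.0689 × 179.42 ≈ 12.36 million.

About 12.36 million are unemployed.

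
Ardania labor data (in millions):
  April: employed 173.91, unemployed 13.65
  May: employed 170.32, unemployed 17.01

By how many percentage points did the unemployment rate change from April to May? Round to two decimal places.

April: labor force = 173.91 + 13.65 = 187.56; u = 13.65/187.56 = 7.28%.
May: labor force = 170.32 + 17.01 = 187.33; u = 17.01/187.33 = 9.08%.
Change = 9.08% − 7.28% = +1.80 pp.

The unemployment rate changed by +1.80 percentage points.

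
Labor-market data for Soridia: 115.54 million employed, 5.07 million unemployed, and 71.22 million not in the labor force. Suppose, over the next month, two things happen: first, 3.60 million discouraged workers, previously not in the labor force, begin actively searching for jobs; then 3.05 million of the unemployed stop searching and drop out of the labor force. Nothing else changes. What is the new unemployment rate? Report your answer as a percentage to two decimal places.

New unemployment rate ≈ 4.64%.

Initially, labor force = 115.54 + 5.07 = 120.61 million, so u = 5.07/120.61 = 4.20%.
After the first change, unemployed and labor force both rise by 3.60 → E = 115.54, U = 8.67, labor force = 124.21 million.
After the second change, unemployed and labor force both fall by 3.05 → E = 115.54, U = 5.62, labor force = 121.16 million.
New unemployment rate = 5.62 / 121.16 = 4.64%.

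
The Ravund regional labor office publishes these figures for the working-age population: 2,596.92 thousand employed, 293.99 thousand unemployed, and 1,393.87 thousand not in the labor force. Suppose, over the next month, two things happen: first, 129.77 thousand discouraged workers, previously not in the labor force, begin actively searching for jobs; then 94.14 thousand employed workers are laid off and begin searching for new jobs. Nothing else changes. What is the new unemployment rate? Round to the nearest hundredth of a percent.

New unemployment rate ≈ 17.15%.

Initially, labor force = 2,596.92 + 293.99 = 2,890.91 thousand, so u = 293.99/2,890.91 = 10.17%.
After the first change, unemployed and labor force both rise by 129.77 → E = 2,596.92, U = 423.76, labor force = 3,020.68 thousand.
After the second change, employed falls and unemployed rises by 94.14; labor force unchanged → E = 2,502.78, U = 517.90, labor force = 3,020.68 thousand.
New unemployment rate = 517.90 / 3,020.68 = 17.15%.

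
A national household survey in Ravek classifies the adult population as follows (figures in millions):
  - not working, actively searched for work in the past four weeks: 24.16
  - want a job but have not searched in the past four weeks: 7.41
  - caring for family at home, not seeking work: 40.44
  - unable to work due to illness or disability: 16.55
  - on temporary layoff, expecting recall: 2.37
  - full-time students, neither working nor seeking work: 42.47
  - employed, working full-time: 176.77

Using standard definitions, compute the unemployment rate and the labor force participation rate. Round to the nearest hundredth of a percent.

Employed = 176.77 million.
Unemployed = 24.16 + 2.37 = 26.53 million (jobless and actively searching, or on temporary layoff).
Labor force = 176.77 + 26.53 = 203.30 million.
Not in labor force = 7.41 + 40.44 + 16.55 + 42.47 = 106.87 million (those not working and not actively searching are outside the labor force — including those who want a job but have given up searching).
Civilian working-age population = 203.30 + 106.87 = 310.17 million.
Unemployment rate = 26.53 / 203.30 = 13.05%.
Labor force participation rate = 203.30 / 310.17 = 65.54%.

Unemployment rate ≈ 13.05%; labor force participation rate ≈ 65.54%.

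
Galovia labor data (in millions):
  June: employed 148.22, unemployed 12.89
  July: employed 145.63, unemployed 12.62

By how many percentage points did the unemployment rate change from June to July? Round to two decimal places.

June: labor force = 148.22 + 12.89 = 161.11; u = 12.89/161.11 = 8.00%.
July: labor force = 145.63 + 12.62 = 158.25; u = 12.62/158.25 = 7.97%.
Change = 7.97% − 8.00% = −0.03 pp.

The unemployment rate changed by −0.03 percentage points.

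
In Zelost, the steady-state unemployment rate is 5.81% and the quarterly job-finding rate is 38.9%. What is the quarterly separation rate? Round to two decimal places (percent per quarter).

Separation rate ≈ 2.40% per quarter.

From u* = s/(s+f): s = u·f/(1−u).
s = 0.0581 × 38.9 / (1 − 0.0581) = 2.2601 / 0.9419 ≈ 2.40% per quarter.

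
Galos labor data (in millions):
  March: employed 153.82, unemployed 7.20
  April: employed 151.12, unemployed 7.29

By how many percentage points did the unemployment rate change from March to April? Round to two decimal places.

The unemployment rate changed by +0.13 percentage points.

March: labor force = 153.82 + 7.20 = 161.02; u = 7.20/161.02 = 4.47%.
April: labor force = 151.12 + 7.29 = 158.41; u = 7.29/158.41 = 4.60%.
Change = 4.60% − 4.47% = +0.13 pp.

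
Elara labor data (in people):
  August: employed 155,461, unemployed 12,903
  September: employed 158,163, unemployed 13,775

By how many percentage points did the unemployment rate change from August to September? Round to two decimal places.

August: labor force = 155,461 + 12,903 = 168,364; u = 12,903/168,364 = 7.66%.
September: labor force = 158,163 + 13,775 = 171,938; u = 13,775/171,938 = 8.01%.
Change = 8.01% − 7.66% = +0.35 pp.

The unemployment rate changed by +0.35 percentage points.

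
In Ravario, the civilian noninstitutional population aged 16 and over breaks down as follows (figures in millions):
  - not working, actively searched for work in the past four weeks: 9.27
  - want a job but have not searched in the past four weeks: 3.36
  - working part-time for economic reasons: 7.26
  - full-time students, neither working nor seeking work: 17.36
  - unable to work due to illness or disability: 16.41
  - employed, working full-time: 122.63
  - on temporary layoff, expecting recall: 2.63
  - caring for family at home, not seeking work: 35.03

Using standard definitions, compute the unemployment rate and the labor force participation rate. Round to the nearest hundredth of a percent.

Employed = 7.26 + 122.63 = 129.89 million (anyone who worked, including part-time for economic reasons, counts as employed).
Unemployed = 9.27 + 2.63 = 11.90 million (jobless and actively searching, or on temporary layoff).
Labor force = 129.89 + 11.90 = 141.79 million.
Not in labor force = 3.36 + 17.36 + 16.41 + 35.03 = 72.16 million (those not working and not actively searching are outside the labor force — including those who want a job but have given up searching).
Civilian working-age population = 141.79 + 72.16 = 213.95 million.
Unemployment rate = 11.90 / 141.79 = 8.39%.
Labor force participation rate = 141.79 / 213.95 = 66.27%.

Unemployment rate ≈ 8.39%; labor force participation rate ≈ 66.27%.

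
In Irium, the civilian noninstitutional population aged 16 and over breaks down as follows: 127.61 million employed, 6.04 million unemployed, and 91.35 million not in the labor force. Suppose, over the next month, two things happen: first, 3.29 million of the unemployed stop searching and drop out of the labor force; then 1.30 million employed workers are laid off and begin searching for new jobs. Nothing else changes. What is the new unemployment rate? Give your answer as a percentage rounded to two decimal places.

Initially, labor force = 127.61 + 6.04 = 133.65 million, so u = 6.04/133.65 = 4.52%.
After the first change, unemployed and labor force both fall by 3.29 → E = 127.61, U = 2.75, labor force = 130.36 million.
After the second change, employed falls and unemployed rises by 1.30; labor force unchanged → E = 126.31, U = 4.05, labor force = 130.36 million.
New unemployment rate = 4.05 / 130.36 = 3.11%.

New unemployment rate ≈ 3.11%.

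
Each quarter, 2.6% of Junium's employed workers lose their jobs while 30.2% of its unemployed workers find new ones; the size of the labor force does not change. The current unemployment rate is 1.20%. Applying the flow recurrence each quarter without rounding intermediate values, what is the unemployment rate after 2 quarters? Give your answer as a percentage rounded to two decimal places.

Unemployment rate after two quarters ≈ 4.89%.

With a fixed labor force, u_{t+1} = u_t + s·(1−u_t) − f·u_t = u_t·(1−s−f) + s.
Here 1−s−f = 0.672 and s = 0.026.
u_1 = 0.012000 × 0.672 + 0.026 = 0.034064.
u_2 = 0.034064 × 0.672 + 0.026 = 0.048891.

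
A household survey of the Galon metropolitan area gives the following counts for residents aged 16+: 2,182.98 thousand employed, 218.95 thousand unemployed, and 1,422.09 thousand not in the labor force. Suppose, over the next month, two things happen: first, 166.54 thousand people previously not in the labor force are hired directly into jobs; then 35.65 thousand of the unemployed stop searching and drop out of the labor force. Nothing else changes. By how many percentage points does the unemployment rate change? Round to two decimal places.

Initially, labor force = 2,182.98 + 218.95 = 2,401.93 thousand, so u = 218.95/2,401.93 = 9.12%.
After the first change, employed and labor force both rise by 166.54; unemployed unchanged → E = 2,349.52, U = 218.95, labor force = 2,568.47 thousand.
After the second change, unemployed and labor force both fall by 35.65 → E = 2,349.52, U = 183.30, labor force = 2,532.82 thousand.
New unemployment rate = 183.30 / 2,532.82 = 7.24%.
Change = 7.24% − 9.12% = −1.88 percentage points.

The unemployment rate changes by −1.88 percentage points.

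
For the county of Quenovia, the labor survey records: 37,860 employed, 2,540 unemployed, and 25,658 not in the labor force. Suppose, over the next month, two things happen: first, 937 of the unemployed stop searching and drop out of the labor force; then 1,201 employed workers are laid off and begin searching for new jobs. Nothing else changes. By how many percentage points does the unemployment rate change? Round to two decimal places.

Initially, labor force = 37,860 + 2,540 = 40,400, so u = 2,540/40,400 = 6.29%.
After the first change, unemployed and labor force both fall by 937 → E = 37,860, U = 1,603, labor force = 39,463.
After the second change, employed falls and unemployed rises by 1,201; labor force unchanged → E = 36,659, U = 2,804, labor force = 39,463.
New unemployment rate = 2,804 / 39,463 = 7.11%.
Change = 7.11% − 6.29% = +0.82 percentage points.

The unemployment rate changes by +0.82 percentage points.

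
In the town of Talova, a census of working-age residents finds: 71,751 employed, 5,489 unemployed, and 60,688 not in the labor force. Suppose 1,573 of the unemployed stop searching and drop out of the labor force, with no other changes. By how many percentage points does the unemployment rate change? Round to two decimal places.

Initially, labor force = 71,751 + 5,489 = 77,240, so u = 5,489/77,240 = 7.11%.
After the change, unemployed and labor force both fall by 1,573 → E = 71,751, U = 3,916, labor force = 75,667.
New unemployment rate = 3,916 / 75,667 = 5.18%.
Change = 5.18% − 7.11% = −1.93 percentage points.

The unemployment rate changes by −1.93 percentage points.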